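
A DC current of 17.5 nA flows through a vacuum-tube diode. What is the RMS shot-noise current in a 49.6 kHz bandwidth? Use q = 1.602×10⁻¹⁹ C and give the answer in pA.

16.7 pA

I_n = √(2qI·B)
2qI·B = 2 × 1.602×10⁻¹⁹ × 1.75×10⁻⁸ × 4.96×10⁴ = 2.78×10⁻²² A²
I_n = √(2.78×10⁻²²) = 1.67×10⁻¹¹ A = 16.7 pA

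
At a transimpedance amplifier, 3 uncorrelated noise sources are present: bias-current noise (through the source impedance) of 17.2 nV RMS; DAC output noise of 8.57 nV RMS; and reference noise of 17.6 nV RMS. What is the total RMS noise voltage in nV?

Uncorrelated sources add in power (mean-square): V_tot = √(ΣV_i²)
V_tot = √[(1.72×10⁻⁸)² + (8.57×10⁻⁹)² + (1.76×10⁻⁸)²] = 2.61×10⁻⁸ V = 26.1 nV

26.1 nV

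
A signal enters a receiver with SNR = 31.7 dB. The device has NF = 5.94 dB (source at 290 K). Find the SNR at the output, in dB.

By definition F = SNR_in/SNR_out, so in dB: SNR_out = SNR_in − NF
SNR_out = 31.7 − 5.94 = 25.76 dB

25.76 dB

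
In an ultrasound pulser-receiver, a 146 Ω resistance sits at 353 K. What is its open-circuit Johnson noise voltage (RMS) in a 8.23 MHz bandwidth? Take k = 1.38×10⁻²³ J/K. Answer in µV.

V_n = √(4kTRB)
4kTRB = 4 × 1.38×10⁻²³ × 353 × 1.46×10² × 8.23×10⁶ = 2.34×10⁻¹¹ V²
V_n = √(2.34×10⁻¹¹) = 4.84×10⁻⁶ V = 4.84 µV

4.84 µV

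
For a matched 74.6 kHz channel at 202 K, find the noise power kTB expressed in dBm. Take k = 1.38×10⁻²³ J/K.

−126.8 dBm

P_n = kTB = 1.38×10⁻²³ × 202 × 7.46×10⁴ = 2.08×10⁻¹⁶ W
In dBm: 10 log₁₀(2.08×10⁻¹⁶ / 10⁻³) = −126.8 dBm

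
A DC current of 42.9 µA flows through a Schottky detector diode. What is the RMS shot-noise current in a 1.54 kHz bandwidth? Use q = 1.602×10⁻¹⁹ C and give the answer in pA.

I_n = √(2qI·B)
2qI·B = 2 × 1.602×10⁻¹⁹ × 4.29×10⁻⁵ × 1.54×10³ = 2.12×10⁻²⁰ A²
I_n = √(2.12×10⁻²⁰) = 1.45×10⁻¹⁰ A = 145 pA

145 pA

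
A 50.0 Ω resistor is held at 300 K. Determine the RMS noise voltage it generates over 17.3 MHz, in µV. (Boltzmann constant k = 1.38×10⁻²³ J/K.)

3.78 µV

V_n = √(4kTRB)
4kTRB = 4 × 1.38×10⁻²³ × 300 × 5.00×10¹ × 1.73×10⁷ = 1.43×10⁻¹¹ V²
V_n = √(1.43×10⁻¹¹) = 3.78×10⁻⁶ V = 3.78 µV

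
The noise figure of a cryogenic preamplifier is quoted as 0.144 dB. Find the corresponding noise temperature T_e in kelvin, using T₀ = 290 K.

F = 10^(0.144/10) = 1.03371
T_e = (F − 1)·T₀ = (1.03371 − 1) × 290 = 9.78 K

9.78 K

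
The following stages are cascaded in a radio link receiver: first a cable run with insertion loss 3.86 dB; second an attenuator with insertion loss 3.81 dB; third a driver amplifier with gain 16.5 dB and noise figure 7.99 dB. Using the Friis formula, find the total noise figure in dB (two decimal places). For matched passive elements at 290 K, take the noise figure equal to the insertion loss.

Convert to linear (a loss of L dB is a gain of −L dB): F_i = 10^(NF_i/10), G_i = 10^(G_i,dB/10)
  Stage 1: F_1 = 10^(3.86/10) = 2.432, G_1 = 10^(−3.86/10) = 0.4111
  Stage 2: F_2 = 10^(3.81/10) = 2.404, G_2 = 10^(−3.81/10) = 0.4159
  Stage 3: F_3 = 10^(7.99/10) = 6.295, G_3 = 10^(16.5/10) = 44.67
Friis cascade:
  F = 2.432 + (2.404 − 1)/0.4111 + (6.295 − 1)/0.1710 = 36.81
NF = 10 log₁₀(36.81) = 15.66 dB

15.66 dB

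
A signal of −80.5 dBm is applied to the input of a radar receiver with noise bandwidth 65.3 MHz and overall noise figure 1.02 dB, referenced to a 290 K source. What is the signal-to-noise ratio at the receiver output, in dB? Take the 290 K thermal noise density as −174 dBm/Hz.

14.3 dB

Noise floor: N = −174 + 10 log₁₀(B) + NF
10 log₁₀(6.53×10⁷) = 78.15 dB
N = −174 + 78.15 + 1.02 = −94.83 dBm
SNR = P_sig − N = −80.5 − (−94.83) = 14.33 dB → 14.3 dB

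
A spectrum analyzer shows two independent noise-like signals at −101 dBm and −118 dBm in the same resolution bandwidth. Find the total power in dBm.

−100.9 dBm

Convert to linear, add, convert back:
P₁ = 7.94×10⁻¹⁴ W, P₂ = 1.58×10⁻¹⁵ W
P_tot = 8.10×10⁻¹⁴ W → 10 log₁₀(P_tot / 10⁻³) = −100.9 dBm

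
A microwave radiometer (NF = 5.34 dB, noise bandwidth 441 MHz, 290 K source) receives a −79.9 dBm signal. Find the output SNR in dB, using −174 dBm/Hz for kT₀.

Noise floor: N = −174 + 10 log₁₀(B) + NF
10 log₁₀(4.41×10⁸) = 86.44 dB
N = −174 + 86.44 + 5.34 = −82.22 dBm
SNR = P_sig − N = −79.9 − (−82.22) = 2.32 dB → 2.3 dB

2.3 dB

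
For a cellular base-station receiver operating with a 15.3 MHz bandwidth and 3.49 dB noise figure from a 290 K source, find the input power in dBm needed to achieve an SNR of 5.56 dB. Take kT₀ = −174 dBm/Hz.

Sensitivity = −174 + 10 log₁₀(B) + NF + SNR_min
= −174 + 71.85 + 3.49 + 5.56
= −93.10 dBm → −93.1 dBm

−93.1 dBm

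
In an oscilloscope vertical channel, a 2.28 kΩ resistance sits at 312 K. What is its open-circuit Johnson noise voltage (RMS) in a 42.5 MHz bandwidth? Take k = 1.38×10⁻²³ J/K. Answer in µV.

V_n = √(4kTRB)
4kTRB = 4 × 1.38×10⁻²³ × 312 × 2.28×10³ × 4.25×10⁷ = 1.67×10⁻⁹ V²
V_n = √(1.67×10⁻⁹) = 4.09×10⁻⁵ V = 40.9 µV

40.9 µV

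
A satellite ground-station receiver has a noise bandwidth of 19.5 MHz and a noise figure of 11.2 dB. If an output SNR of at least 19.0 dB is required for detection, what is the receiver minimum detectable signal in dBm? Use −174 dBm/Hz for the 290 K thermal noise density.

Sensitivity = −174 + 10 log₁₀(B) + NF + SNR_min
= −174 + 72.9 + 11.2 + 19.0
= −70.9 dBm → −70.9 dBm

−70.9 dBm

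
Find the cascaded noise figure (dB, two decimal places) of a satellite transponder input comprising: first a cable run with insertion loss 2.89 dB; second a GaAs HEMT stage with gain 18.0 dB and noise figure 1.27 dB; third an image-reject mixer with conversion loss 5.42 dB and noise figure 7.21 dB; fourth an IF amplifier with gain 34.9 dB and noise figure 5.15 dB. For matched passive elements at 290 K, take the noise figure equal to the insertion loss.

Convert to linear (a loss of L dB is a gain of −L dB): F_i = 10^(NF_i/10), G_i = 10^(G_i,dB/10)
  Stage 1: F_1 = 10^(2.89/10) = 1.945, G_1 = 10^(−2.89/10) = 0.5140
  Stage 2: F_2 = 10^(1.27/10) = 1.340, G_2 = 10^(18.0/10) = 63.10
  Stage 3: F_3 = 10^(7.21/10) = 5.260, G_3 = 10^(−5.42/10) = 0.2871
  Stage 4: F_4 = 10^(5.15/10) = 3.273, G_4 = 10^(34.9/10) = 3090
Friis cascade:
  F = 1.945 + (1.340 − 1)/0.5140 + (5.260 − 1)/32.43 + (3.273 − 1)/9.311 = 2.982
NF = 10 log₁₀(2.982) = 4.74 dB

4.74 dB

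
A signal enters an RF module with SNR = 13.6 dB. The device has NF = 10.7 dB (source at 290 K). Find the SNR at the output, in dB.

By definition F = SNR_in/SNR_out, so in dB: SNR_out = SNR_in − NF
SNR_out = 13.6 − 10.7 = 2.9 dB

2.9 dB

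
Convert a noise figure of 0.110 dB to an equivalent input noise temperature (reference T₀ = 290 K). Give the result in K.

7.44 K

F = 10^(0.110/10) = 1.02565
T_e = (F − 1)·T₀ = (1.02565 − 1) × 290 = 7.44 K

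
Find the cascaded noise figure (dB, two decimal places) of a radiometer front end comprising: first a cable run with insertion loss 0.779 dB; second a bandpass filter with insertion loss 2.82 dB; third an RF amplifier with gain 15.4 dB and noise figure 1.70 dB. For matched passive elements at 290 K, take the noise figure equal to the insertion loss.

5.30 dB

Convert to linear (a loss of L dB is a gain of −L dB): F_i = 10^(NF_i/10), G_i = 10^(G_i,dB/10)
  Stage 1: F_1 = 10^(0.779/10) = 1.196, G_1 = 10^(−0.779/10) = 0.8358
  Stage 2: F_2 = 10^(2.82/10) = 1.914, G_2 = 10^(−2.82/10) = 0.5224
  Stage 3: F_3 = 10^(1.70/10) = 1.479, G_3 = 10^(15.4/10) = 34.67
Friis cascade:
  F = 1.196 + (1.914 − 1)/0.8358 + (1.479 − 1)/0.4366 = 3.388
NF = 10 log₁₀(3.388) = 5.30 dB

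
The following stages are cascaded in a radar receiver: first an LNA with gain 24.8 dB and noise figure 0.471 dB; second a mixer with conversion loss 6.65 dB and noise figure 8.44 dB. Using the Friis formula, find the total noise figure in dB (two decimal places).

0.55 dB

Convert to linear (a loss of L dB is a gain of −L dB): F_i = 10^(NF_i/10), G_i = 10^(G_i,dB/10)
  Stage 1: F_1 = 10^(0.471/10) = 1.115, G_1 = 10^(24.8/10) = 302.0
  Stage 2: F_2 = 10^(8.44/10) = 6.982, G_2 = 10^(−6.65/10) = 0.2163
Friis cascade:
  F = 1.115 + (6.982 − 1)/302.0 = 1.134
NF = 10 log₁₀(1.134) = 0.55 dB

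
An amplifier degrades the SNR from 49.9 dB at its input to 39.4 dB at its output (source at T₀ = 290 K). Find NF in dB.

10.5 dB

NF (dB) = SNR_in(dB) − SNR_out(dB) when the source is at T₀
NF = 49.9 − 39.4 = 10.5 dB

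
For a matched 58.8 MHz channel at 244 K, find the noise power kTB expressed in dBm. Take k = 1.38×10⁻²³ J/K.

−97.0 dBm

P_n = kTB = 1.38×10⁻²³ × 244 × 5.88×10⁷ = 1.98×10⁻¹³ W
In dBm: 10 log₁₀(1.98×10⁻¹³ / 10⁻³) = −97.0 dBm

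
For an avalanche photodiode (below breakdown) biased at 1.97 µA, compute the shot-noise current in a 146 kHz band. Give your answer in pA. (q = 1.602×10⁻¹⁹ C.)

I_n = √(2qI·B)
2qI·B = 2 × 1.602×10⁻¹⁹ × 1.97×10⁻⁶ × 1.46×10⁵ = 9.22×10⁻²⁰ A²
I_n = √(9.22×10⁻²⁰) = 3.04×10⁻¹⁰ A = 304 pA

304 pA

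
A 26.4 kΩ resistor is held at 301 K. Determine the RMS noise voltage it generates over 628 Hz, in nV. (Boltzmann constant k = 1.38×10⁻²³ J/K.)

V_n = √(4kTRB)
4kTRB = 4 × 1.38×10⁻²³ × 301 × 2.64×10⁴ × 6.28×10² = 2.75×10⁻¹³ V²
V_n = √(2.75×10⁻¹³) = 5.25×10⁻⁷ V = 525 nV

525 nV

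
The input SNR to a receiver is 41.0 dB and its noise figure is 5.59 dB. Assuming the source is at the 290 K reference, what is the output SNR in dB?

By definition F = SNR_in/SNR_out, so in dB: SNR_out = SNR_in − NF
SNR_out = 41.0 − 5.59 = 35.41 dB

35.41 dB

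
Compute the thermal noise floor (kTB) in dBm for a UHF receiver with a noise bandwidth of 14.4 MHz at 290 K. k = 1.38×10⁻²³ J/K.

P_n = kTB = 1.38×10⁻²³ × 290 × 1.44×10⁷ = 5.76×10⁻¹⁴ W
In dBm: 10 log₁₀(5.76×10⁻¹⁴ / 10⁻³) = −102.4 dBm

−102.4 dBm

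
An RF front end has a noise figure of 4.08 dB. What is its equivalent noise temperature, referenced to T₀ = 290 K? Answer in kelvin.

452 K

F = 10^(4.08/10) = 2.55859
T_e = (F − 1)·T₀ = (2.55859 − 1) × 290 = 452 K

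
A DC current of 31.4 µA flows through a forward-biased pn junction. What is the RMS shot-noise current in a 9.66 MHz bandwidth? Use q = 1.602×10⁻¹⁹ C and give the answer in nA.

I_n = √(2qI·B)
2qI·B = 2 × 1.602×10⁻¹⁹ × 3.14×10⁻⁵ × 9.66×10⁶ = 9.72×10⁻¹⁷ A²
I_n = √(9.72×10⁻¹⁷) = 9.86×10⁻⁹ A = 9.86 nA

9.86 nA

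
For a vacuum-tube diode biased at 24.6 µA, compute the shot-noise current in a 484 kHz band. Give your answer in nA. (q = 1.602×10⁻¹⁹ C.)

1.95 nA

I_n = √(2qI·B)
2qI·B = 2 × 1.602×10⁻¹⁹ × 2.46×10⁻⁵ × 4.84×10⁵ = 3.81×10⁻¹⁸ A²
I_n = √(3.81×10⁻¹⁸) = 1.95×10⁻⁹ A = 1.95 nA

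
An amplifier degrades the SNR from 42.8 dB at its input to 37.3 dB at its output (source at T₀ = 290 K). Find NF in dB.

NF (dB) = SNR_in(dB) − SNR_out(dB) when the source is at T₀
NF = 42.8 − 37.3 = 5.5 dB

5.5 dB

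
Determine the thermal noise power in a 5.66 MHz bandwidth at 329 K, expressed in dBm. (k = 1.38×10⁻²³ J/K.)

P_n = kTB = 1.38×10⁻²³ × 329 × 5.66×10⁶ = 2.57×10⁻¹⁴ W
In dBm: 10 log₁₀(2.57×10⁻¹⁴ / 10⁻³) = −105.9 dBm

−105.9 dBm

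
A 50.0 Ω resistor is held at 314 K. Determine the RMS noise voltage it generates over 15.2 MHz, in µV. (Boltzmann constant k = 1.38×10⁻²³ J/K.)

V_n = √(4kTRB)
4kTRB = 4 × 1.38×10⁻²³ × 314 × 5.00×10¹ × 1.52×10⁷ = 1.32×10⁻¹¹ V²
V_n = √(1.32×10⁻¹¹) = 3.63×10⁻⁶ V = 3.63 µV

3.63 µV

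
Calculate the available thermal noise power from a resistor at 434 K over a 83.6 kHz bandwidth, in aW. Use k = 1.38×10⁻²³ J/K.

P_n = kTB = 1.38×10⁻²³ × 434 × 8.36×10⁴ = 5.01×10⁻¹⁶ W = 501 aW

501 aW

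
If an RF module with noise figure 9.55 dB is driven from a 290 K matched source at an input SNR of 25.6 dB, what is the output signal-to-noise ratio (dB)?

16.05 dB

By definition F = SNR_in/SNR_out, so in dB: SNR_out = SNR_in − NF
SNR_out = 25.6 − 9.55 = 16.05 dB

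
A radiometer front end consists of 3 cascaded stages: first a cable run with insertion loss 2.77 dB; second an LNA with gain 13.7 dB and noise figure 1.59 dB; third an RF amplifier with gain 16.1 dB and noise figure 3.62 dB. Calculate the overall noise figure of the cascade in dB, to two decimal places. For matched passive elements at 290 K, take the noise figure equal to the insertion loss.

4.52 dB

Convert to linear (a loss of L dB is a gain of −L dB): F_i = 10^(NF_i/10), G_i = 10^(G_i,dB/10)
  Stage 1: F_1 = 10^(2.77/10) = 1.892, G_1 = 10^(−2.77/10) = 0.5284
  Stage 2: F_2 = 10^(1.59/10) = 1.442, G_2 = 10^(13.7/10) = 23.44
  Stage 3: F_3 = 10^(3.62/10) = 2.301, G_3 = 10^(16.1/10) = 40.74
Friis cascade:
  F = 1.892 + (1.442 − 1)/0.5284 + (2.301 − 1)/12.39 = 2.834
NF = 10 log₁₀(2.834) = 4.52 dB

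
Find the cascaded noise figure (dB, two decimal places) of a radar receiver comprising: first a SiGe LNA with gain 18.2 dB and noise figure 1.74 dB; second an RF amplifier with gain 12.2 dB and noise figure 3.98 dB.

1.81 dB

Convert to linear (a loss of L dB is a gain of −L dB): F_i = 10^(NF_i/10), G_i = 10^(G_i,dB/10)
  Stage 1: F_1 = 10^(1.74/10) = 1.493, G_1 = 10^(18.2/10) = 66.07
  Stage 2: F_2 = 10^(3.98/10) = 2.500, G_2 = 10^(12.2/10) = 16.60
Friis cascade:
  F = 1.493 + (2.500 − 1)/66.07 = 1.516
NF = 10 log₁₀(1.516) = 1.81 dB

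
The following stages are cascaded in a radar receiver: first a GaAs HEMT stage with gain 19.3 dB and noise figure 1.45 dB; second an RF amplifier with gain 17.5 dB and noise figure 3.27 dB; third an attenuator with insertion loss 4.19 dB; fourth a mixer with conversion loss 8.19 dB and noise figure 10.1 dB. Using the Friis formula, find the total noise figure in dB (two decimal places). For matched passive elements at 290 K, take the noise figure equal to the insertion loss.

Convert to linear (a loss of L dB is a gain of −L dB): F_i = 10^(NF_i/10), G_i = 10^(G_i,dB/10)
  Stage 1: F_1 = 10^(1.45/10) = 1.396, G_1 = 10^(19.3/10) = 85.11
  Stage 2: F_2 = 10^(3.27/10) = 2.123, G_2 = 10^(17.5/10) = 56.23
  Stage 3: F_3 = 10^(4.19/10) = 2.624, G_3 = 10^(−4.19/10) = 0.3811
  Stage 4: F_4 = 10^(10.1/10) = 10.23, G_4 = 10^(−8.19/10) = 0.1517
Friis cascade:
  F = 1.396 + (2.123 − 1)/85.11 + (2.624 − 1)/4786 + (10.23 − 1)/1824 = 1.415
NF = 10 log₁₀(1.415) = 1.51 dB

1.51 dB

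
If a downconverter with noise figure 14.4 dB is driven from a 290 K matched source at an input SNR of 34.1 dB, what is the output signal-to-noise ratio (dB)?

19.7 dB

By definition F = SNR_in/SNR_out, so in dB: SNR_out = SNR_in − NF
SNR_out = 34.1 − 14.4 = 19.7 dB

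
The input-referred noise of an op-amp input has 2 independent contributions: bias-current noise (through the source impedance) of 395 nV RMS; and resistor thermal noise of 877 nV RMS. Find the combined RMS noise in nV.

Uncorrelated sources add in power (mean-square): V_tot = √(ΣV_i²)
V_tot = √[(3.95×10⁻⁷)² + (8.77×10⁻⁷)²] = 9.62×10⁻⁷ V = 962 nV

962 nV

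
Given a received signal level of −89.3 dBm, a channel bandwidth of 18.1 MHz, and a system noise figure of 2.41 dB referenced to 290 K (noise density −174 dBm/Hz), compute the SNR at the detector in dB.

Noise floor: N = −174 + 10 log₁₀(B) + NF
10 log₁₀(1.81×10⁷) = 72.58 dB
N = −174 + 72.58 + 2.41 = −99.01 dBm
SNR = P_sig − N = −89.3 − (−99.01) = 9.71 dB → 9.7 dB

9.7 dB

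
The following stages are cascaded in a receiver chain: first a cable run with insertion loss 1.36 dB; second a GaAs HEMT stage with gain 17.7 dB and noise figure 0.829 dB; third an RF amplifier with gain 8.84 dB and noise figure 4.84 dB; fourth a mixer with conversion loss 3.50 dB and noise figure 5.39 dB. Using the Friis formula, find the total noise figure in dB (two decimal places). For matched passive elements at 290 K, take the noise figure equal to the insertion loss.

2.33 dB

Convert to linear (a loss of L dB is a gain of −L dB): F_i = 10^(NF_i/10), G_i = 10^(G_i,dB/10)
  Stage 1: F_1 = 10^(1.36/10) = 1.368, G_1 = 10^(−1.36/10) = 0.7311
  Stage 2: F_2 = 10^(0.829/10) = 1.210, G_2 = 10^(17.7/10) = 58.88
  Stage 3: F_3 = 10^(4.84/10) = 3.048, G_3 = 10^(8.84/10) = 7.656
  Stage 4: F_4 = 10^(5.39/10) = 3.459, G_4 = 10^(−3.50/10) = 0.4467
Friis cascade:
  F = 1.368 + (1.210 − 1)/0.7311 + (3.048 − 1)/43.05 + (3.459 − 1)/329.6 = 1.710
NF = 10 log₁₀(1.710) = 2.33 dB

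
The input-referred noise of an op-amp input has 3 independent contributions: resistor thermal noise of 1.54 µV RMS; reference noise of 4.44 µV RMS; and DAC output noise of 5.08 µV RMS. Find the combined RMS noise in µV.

Uncorrelated sources add in power (mean-square): V_tot = √(ΣV_i²)
V_tot = √[(1.54×10⁻⁶)² + (4.44×10⁻⁶)² + (5.08×10⁻⁶)²] = 6.92×10⁻⁶ V = 6.92 µV

6.92 µV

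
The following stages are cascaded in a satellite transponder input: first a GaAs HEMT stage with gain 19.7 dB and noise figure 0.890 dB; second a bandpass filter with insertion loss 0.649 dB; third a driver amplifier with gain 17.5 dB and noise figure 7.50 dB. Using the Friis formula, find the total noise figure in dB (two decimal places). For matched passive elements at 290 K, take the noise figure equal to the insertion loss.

1.09 dB

Convert to linear (a loss of L dB is a gain of −L dB): F_i = 10^(NF_i/10), G_i = 10^(G_i,dB/10)
  Stage 1: F_1 = 10^(0.890/10) = 1.227, G_1 = 10^(19.7/10) = 93.33
  Stage 2: F_2 = 10^(0.649/10) = 1.161, G_2 = 10^(−0.649/10) = 0.8612
  Stage 3: F_3 = 10^(7.50/10) = 5.623, G_3 = 10^(17.5/10) = 56.23
Friis cascade:
  F = 1.227 + (1.161 − 1)/93.33 + (5.623 − 1)/80.37 = 1.287
NF = 10 log₁₀(1.287) = 1.09 dB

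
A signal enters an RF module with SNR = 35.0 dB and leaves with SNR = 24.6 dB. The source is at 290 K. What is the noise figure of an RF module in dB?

10.4 dB

NF (dB) = SNR_in(dB) − SNR_out(dB) when the source is at T₀
NF = 35.0 − 24.6 = 10.4 dB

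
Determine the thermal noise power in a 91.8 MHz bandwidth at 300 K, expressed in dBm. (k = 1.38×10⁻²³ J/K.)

−94.2 dBm

P_n = kTB = 1.38×10⁻²³ × 300 × 9.18×10⁷ = 3.80×10⁻¹³ W
In dBm: 10 log₁₀(3.80×10⁻¹³ / 10⁻³) = −94.2 dBm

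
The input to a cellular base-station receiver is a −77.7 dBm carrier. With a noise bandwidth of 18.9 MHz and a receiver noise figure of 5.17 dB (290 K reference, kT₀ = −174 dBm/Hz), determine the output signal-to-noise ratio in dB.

Noise floor: N = −174 + 10 log₁₀(B) + NF
10 log₁₀(1.89×10⁷) = 72.76 dB
N = −174 + 72.76 + 5.17 = −96.07 dBm
SNR = P_sig − N = −77.7 − (−96.07) = 18.37 dB → 18.4 dB

18.4 dB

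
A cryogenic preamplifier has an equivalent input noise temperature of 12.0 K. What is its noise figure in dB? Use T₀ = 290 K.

0.176 dB

F = 1 + T_e/T₀ = 1 + 12.0/290 = 1.04138
NF = 10 log₁₀(1.04138) = 0.176 dB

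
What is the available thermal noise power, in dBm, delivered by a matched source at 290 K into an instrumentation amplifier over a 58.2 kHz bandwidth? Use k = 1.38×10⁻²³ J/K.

−126.3 dBm

P_n = kTB = 1.38×10⁻²³ × 290 × 5.82×10⁴ = 2.33×10⁻¹⁶ W
In dBm: 10 log₁₀(2.33×10⁻¹⁶ / 10⁻³) = −126.3 dBm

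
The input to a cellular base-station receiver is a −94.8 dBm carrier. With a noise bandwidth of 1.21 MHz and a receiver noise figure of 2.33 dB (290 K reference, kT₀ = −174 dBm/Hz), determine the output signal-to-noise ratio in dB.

16.0 dB

Noise floor: N = −174 + 10 log₁₀(B) + NF
10 log₁₀(1.21×10⁶) = 60.83 dB
N = −174 + 60.83 + 2.33 = −110.84 dBm
SNR = P_sig − N = −94.8 − (−110.84) = 16.04 dB → 16.0 dB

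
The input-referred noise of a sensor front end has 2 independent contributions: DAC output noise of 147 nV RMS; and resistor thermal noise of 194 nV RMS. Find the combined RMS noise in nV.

243 nV

Uncorrelated sources add in power (mean-square): V_tot = √(ΣV_i²)
V_tot = √[(1.47×10⁻⁷)² + (1.94×10⁻⁷)²] = 2.43×10⁻⁷ V = 243 nV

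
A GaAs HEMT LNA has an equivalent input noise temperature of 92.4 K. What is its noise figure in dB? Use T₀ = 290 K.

F = 1 + T_e/T₀ = 1 + 92.4/290 = 1.31862
NF = 10 log₁₀(1.31862) = 1.20 dB

1.20 dB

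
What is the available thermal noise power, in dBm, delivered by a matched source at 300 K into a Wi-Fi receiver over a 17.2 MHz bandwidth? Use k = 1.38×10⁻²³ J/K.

P_n = kTB = 1.38×10⁻²³ × 300 × 1.72×10⁷ = 7.12×10⁻¹⁴ W
In dBm: 10 log₁₀(7.12×10⁻¹⁴ / 10⁻³) = −101.5 dBm

−101.5 dBm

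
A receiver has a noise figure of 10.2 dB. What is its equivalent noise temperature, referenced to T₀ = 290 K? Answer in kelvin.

2747 K

F = 10^(10.2/10) = 10.4713
T_e = (F − 1)·T₀ = (10.4713 − 1) × 290 = 2747 K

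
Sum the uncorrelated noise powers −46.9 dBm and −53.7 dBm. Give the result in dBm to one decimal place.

Convert to linear, add, convert back:
P₁ = 2.04×10⁻⁸ W, P₂ = 4.27×10⁻⁹ W
P_tot = 2.47×10⁻⁸ W → 10 log₁₀(P_tot / 10⁻³) = −46.1 dBm

−46.1 dBm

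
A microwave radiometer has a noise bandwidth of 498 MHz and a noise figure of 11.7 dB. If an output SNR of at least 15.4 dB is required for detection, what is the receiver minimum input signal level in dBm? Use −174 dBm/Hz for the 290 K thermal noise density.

Sensitivity = −174 + 10 log₁₀(B) + NF + SNR_min
= −174 + 86.97 + 11.7 + 15.4
= −59.93 dBm → −59.9 dBm

−59.9 dBm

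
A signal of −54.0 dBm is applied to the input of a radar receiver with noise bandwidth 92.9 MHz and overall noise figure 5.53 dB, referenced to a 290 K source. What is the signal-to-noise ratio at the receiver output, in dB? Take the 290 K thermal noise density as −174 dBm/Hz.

Noise floor: N = −174 + 10 log₁₀(B) + NF
10 log₁₀(9.29×10⁷) = 79.68 dB
N = −174 + 79.68 + 5.53 = −88.79 dBm
SNR = P_sig − N = −54.0 − (−88.79) = 34.79 dB → 34.8 dB

34.8 dB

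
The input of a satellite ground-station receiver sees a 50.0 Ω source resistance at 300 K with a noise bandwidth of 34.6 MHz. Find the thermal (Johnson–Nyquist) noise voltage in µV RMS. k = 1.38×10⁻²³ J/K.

5.35 µV

V_n = √(4kTRB)
4kTRB = 4 × 1.38×10⁻²³ × 300 × 5.00×10¹ × 3.46×10⁷ = 2.86×10⁻¹¹ V²
V_n = √(2.86×10⁻¹¹) = 5.35×10⁻⁶ V = 5.35 µV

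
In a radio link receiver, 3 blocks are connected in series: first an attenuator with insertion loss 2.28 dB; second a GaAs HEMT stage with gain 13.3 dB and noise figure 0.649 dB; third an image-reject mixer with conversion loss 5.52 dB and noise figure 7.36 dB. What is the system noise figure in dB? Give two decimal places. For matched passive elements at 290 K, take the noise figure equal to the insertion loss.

Convert to linear (a loss of L dB is a gain of −L dB): F_i = 10^(NF_i/10), G_i = 10^(G_i,dB/10)
  Stage 1: F_1 = 10^(2.28/10) = 1.690, G_1 = 10^(−2.28/10) = 0.5916
  Stage 2: F_2 = 10^(0.649/10) = 1.161, G_2 = 10^(13.3/10) = 21.38
  Stage 3: F_3 = 10^(7.36/10) = 5.445, G_3 = 10^(−5.52/10) = 0.2805
Friis cascade:
  F = 1.690 + (1.161 − 1)/0.5916 + (5.445 − 1)/12.65 = 2.314
NF = 10 log₁₀(2.314) = 3.64 dB

3.64 dB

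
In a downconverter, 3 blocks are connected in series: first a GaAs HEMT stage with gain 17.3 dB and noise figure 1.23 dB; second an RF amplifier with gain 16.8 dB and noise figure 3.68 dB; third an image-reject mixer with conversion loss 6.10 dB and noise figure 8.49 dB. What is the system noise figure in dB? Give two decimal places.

Convert to linear (a loss of L dB is a gain of −L dB): F_i = 10^(NF_i/10), G_i = 10^(G_i,dB/10)
  Stage 1: F_1 = 10^(1.23/10) = 1.327, G_1 = 10^(17.3/10) = 53.70
  Stage 2: F_2 = 10^(3.68/10) = 2.333, G_2 = 10^(16.8/10) = 47.86
  Stage 3: F_3 = 10^(8.49/10) = 7.063, G_3 = 10^(−6.10/10) = 0.2455
Friis cascade:
  F = 1.327 + (2.333 − 1)/53.70 + (7.063 − 1)/2570 = 1.355
NF = 10 log₁₀(1.355) = 1.32 dB

1.32 dB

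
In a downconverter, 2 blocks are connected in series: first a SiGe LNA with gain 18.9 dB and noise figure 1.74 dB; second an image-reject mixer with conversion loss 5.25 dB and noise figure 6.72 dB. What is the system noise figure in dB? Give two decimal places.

1.88 dB

Convert to linear (a loss of L dB is a gain of −L dB): F_i = 10^(NF_i/10), G_i = 10^(G_i,dB/10)
  Stage 1: F_1 = 10^(1.74/10) = 1.493, G_1 = 10^(18.9/10) = 77.62
  Stage 2: F_2 = 10^(6.72/10) = 4.699, G_2 = 10^(−5.25/10) = 0.2985
Friis cascade:
  F = 1.493 + (4.699 − 1)/77.62 = 1.540
NF = 10 log₁₀(1.540) = 1.88 dB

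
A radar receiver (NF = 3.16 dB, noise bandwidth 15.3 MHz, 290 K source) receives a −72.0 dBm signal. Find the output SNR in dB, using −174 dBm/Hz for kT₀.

27.0 dB

Noise floor: N = −174 + 10 log₁₀(B) + NF
10 log₁₀(1.53×10⁷) = 71.85 dB
N = −174 + 71.85 + 3.16 = −98.99 dBm
SNR = P_sig − N = −72.0 − (−98.99) = 26.99 dB → 27.0 dB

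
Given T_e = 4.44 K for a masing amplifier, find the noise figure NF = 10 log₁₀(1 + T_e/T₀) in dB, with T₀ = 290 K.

0.066 dB

F = 1 + T_e/T₀ = 1 + 4.44/290 = 1.01531
NF = 10 log₁₀(1.01531) = 0.066 dB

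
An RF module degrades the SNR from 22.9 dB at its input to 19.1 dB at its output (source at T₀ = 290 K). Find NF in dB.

NF (dB) = SNR_in(dB) − SNR_out(dB) when the source is at T₀
NF = 22.9 − 19.1 = 3.8 dB

3.8 dB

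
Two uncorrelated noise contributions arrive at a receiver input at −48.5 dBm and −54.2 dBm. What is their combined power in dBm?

−47.5 dBm

Convert to linear, add, convert back:
P₁ = 1.41×10⁻⁸ W, P₂ = 3.80×10⁻⁹ W
P_tot = 1.79×10⁻⁸ W → 10 log₁₀(P_tot / 10⁻³) = −47.5 dBm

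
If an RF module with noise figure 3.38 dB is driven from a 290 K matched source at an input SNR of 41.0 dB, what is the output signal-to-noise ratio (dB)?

By definition F = SNR_in/SNR_out, so in dB: SNR_out = SNR_in − NF
SNR_out = 41.0 − 3.38 = 37.62 dB

37.62 dB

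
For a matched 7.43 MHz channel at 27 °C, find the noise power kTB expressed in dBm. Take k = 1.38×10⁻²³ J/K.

−105.1 dBm

T = 27 °C + 273.15 = 300.15 K
P_n = kTB = 1.38×10⁻²³ × 300.15 × 7.43×10⁶ = 3.08×10⁻¹⁴ W
In dBm: 10 log₁₀(3.08×10⁻¹⁴ / 10⁻³) = −105.1 dBm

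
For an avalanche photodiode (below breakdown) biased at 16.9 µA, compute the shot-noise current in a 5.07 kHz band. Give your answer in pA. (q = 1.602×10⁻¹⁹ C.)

166 pA

I_n = √(2qI·B)
2qI·B = 2 × 1.602×10⁻¹⁹ × 1.69×10⁻⁵ × 5.07×10³ = 2.75×10⁻²⁰ A²
I_n = √(2.75×10⁻²⁰) = 1.66×10⁻¹⁰ A = 166 pA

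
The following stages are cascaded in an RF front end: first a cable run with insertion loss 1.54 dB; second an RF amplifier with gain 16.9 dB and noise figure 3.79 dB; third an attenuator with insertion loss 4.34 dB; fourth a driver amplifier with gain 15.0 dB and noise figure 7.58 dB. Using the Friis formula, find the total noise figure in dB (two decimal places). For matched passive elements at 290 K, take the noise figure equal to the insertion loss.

Convert to linear (a loss of L dB is a gain of −L dB): F_i = 10^(NF_i/10), G_i = 10^(G_i,dB/10)
  Stage 1: F_1 = 10^(1.54/10) = 1.426, G_1 = 10^(−1.54/10) = 0.7015
  Stage 2: F_2 = 10^(3.79/10) = 2.393, G_2 = 10^(16.9/10) = 48.98
  Stage 3: F_3 = 10^(4.34/10) = 2.716, G_3 = 10^(−4.34/10) = 0.3681
  Stage 4: F_4 = 10^(7.58/10) = 5.728, G_4 = 10^(15.0/10) = 31.62
Friis cascade:
  F = 1.426 + (2.393 − 1)/0.7015 + (2.716 − 1)/34.36 + (5.728 − 1)/12.65 = 3.836
NF = 10 log₁₀(3.836) = 5.84 dB

5.84 dB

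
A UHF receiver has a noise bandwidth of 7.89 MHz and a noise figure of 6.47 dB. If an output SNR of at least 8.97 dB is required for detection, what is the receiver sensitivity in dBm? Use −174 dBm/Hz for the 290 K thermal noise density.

−89.6 dBm

Sensitivity = −174 + 10 log₁₀(B) + NF + SNR_min
= −174 + 68.97 + 6.47 + 8.97
= −89.59 dBm → −89.6 dBm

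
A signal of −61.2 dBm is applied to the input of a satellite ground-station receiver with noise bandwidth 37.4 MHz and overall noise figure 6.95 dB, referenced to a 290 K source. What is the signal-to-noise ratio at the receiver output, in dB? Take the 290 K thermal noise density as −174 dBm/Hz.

Noise floor: N = −174 + 10 log₁₀(B) + NF
10 log₁₀(3.74×10⁷) = 75.73 dB
N = −174 + 75.73 + 6.95 = −91.32 dBm
SNR = P_sig − N = −61.2 − (−91.32) = 30.12 dB → 30.1 dB

30.1 dB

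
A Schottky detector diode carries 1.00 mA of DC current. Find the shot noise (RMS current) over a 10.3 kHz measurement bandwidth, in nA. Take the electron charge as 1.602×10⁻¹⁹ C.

1.82 nA

I_n = √(2qI·B)
2qI·B = 2 × 1.602×10⁻¹⁹ × 1.00×10⁻³ × 1.03×10⁴ = 3.30×10⁻¹⁸ A²
I_n = √(3.30×10⁻¹⁸) = 1.82×10⁻⁹ A = 1.82 nA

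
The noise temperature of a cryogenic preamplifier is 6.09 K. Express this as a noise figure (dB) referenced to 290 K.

0.090 dB

F = 1 + T_e/T₀ = 1 + 6.09/290 = 1.021
NF = 10 log₁₀(1.021) = 0.090 dB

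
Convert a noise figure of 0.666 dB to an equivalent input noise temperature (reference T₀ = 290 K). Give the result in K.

48.1 K

F = 10^(0.666/10) = 1.16574
T_e = (F − 1)·T₀ = (1.16574 − 1) × 290 = 48.1 K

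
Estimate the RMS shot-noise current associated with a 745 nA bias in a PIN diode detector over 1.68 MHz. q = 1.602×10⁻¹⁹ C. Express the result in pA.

I_n = √(2qI·B)
2qI·B = 2 × 1.602×10⁻¹⁹ × 7.45×10⁻⁷ × 1.68×10⁶ = 4.01×10⁻¹⁹ A²
I_n = √(4.01×10⁻¹⁹) = 6.33×10⁻¹⁰ A = 633 pA

633 pA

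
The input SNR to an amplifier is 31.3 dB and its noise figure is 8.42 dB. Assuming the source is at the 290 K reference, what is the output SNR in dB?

By definition F = SNR_in/SNR_out, so in dB: SNR_out = SNR_in − NF
SNR_out = 31.3 − 8.42 = 22.88 dB

22.88 dB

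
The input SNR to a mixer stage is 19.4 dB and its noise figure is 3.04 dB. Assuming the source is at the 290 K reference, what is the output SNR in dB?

16.36 dB

By definition F = SNR_in/SNR_out, so in dB: SNR_out = SNR_in − NF
SNR_out = 19.4 − 3.04 = 16.36 dB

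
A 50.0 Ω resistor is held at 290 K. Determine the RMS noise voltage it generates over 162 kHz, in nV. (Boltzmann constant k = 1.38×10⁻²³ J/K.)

V_n = √(4kTRB)
4kTRB = 4 × 1.38×10⁻²³ × 290 × 5.00×10¹ × 1.62×10⁵ = 1.30×10⁻¹³ V²
V_n = √(1.30×10⁻¹³) = 3.60×10⁻⁷ V = 360 nV

360 nV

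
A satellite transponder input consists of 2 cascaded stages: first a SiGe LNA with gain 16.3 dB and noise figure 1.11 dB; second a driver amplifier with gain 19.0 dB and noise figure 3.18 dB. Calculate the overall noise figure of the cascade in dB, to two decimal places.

Convert to linear (a loss of L dB is a gain of −L dB): F_i = 10^(NF_i/10), G_i = 10^(G_i,dB/10)
  Stage 1: F_1 = 10^(1.11/10) = 1.291, G_1 = 10^(16.3/10) = 42.66
  Stage 2: F_2 = 10^(3.18/10) = 2.080, G_2 = 10^(19.0/10) = 79.43
Friis cascade:
  F = 1.291 + (2.080 − 1)/42.66 = 1.317
NF = 10 log₁₀(1.317) = 1.19 dB

1.19 dB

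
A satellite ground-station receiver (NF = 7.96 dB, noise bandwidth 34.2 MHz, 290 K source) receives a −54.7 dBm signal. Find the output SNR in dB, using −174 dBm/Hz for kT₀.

Noise floor: N = −174 + 10 log₁₀(B) + NF
10 log₁₀(3.42×10⁷) = 75.34 dB
N = −174 + 75.34 + 7.96 = −90.70 dBm
SNR = P_sig − N = −54.7 − (−90.70) = 36.00 dB → 36.0 dB

36.0 dB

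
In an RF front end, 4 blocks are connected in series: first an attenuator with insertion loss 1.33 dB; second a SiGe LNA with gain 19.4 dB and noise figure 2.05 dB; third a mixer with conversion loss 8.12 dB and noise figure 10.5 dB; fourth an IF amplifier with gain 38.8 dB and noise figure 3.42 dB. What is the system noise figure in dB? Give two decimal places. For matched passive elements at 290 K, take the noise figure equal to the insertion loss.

3.91 dB

Convert to linear (a loss of L dB is a gain of −L dB): F_i = 10^(NF_i/10), G_i = 10^(G_i,dB/10)
  Stage 1: F_1 = 10^(1.33/10) = 1.358, G_1 = 10^(−1.33/10) = 0.7362
  Stage 2: F_2 = 10^(2.05/10) = 1.603, G_2 = 10^(19.4/10) = 87.10
  Stage 3: F_3 = 10^(10.5/10) = 11.22, G_3 = 10^(−8.12/10) = 0.1542
  Stage 4: F_4 = 10^(3.42/10) = 2.198, G_4 = 10^(38.8/10) = 7586
Friis cascade:
  F = 1.358 + (1.603 − 1)/0.7362 + (11.22 − 1)/64.12 + (2.198 − 1)/9.886 = 2.458
NF = 10 log₁₀(2.458) = 3.91 dB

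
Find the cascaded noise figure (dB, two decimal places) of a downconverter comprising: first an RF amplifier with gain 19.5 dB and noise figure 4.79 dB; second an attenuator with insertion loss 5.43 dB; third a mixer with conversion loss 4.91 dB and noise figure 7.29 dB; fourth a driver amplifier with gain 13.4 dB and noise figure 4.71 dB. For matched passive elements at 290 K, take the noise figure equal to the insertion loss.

5.38 dB

Convert to linear (a loss of L dB is a gain of −L dB): F_i = 10^(NF_i/10), G_i = 10^(G_i,dB/10)
  Stage 1: F_1 = 10^(4.79/10) = 3.013, G_1 = 10^(19.5/10) = 89.13
  Stage 2: F_2 = 10^(5.43/10) = 3.491, G_2 = 10^(−5.43/10) = 0.2864
  Stage 3: F_3 = 10^(7.29/10) = 5.358, G_3 = 10^(−4.91/10) = 0.3228
  Stage 4: F_4 = 10^(4.71/10) = 2.958, G_4 = 10^(13.4/10) = 21.88
Friis cascade:
  F = 3.013 + (3.491 − 1)/89.13 + (5.358 − 1)/25.53 + (2.958 − 1)/8.241 = 3.449
NF = 10 log₁₀(3.449) = 5.38 dB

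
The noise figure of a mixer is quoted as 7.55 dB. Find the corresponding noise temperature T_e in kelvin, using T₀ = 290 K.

F = 10^(7.55/10) = 5.68853
T_e = (F − 1)·T₀ = (5.68853 − 1) × 290 = 1360 K

1360 K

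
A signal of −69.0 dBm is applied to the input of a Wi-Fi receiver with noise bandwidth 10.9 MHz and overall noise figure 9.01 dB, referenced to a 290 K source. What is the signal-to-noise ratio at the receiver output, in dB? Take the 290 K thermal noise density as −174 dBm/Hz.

25.6 dB

Noise floor: N = −174 + 10 log₁₀(B) + NF
10 log₁₀(1.09×10⁷) = 70.37 dB
N = −174 + 70.37 + 9.01 = −94.62 dBm
SNR = P_sig − N = −69.0 − (−94.62) = 25.62 dB → 25.6 dB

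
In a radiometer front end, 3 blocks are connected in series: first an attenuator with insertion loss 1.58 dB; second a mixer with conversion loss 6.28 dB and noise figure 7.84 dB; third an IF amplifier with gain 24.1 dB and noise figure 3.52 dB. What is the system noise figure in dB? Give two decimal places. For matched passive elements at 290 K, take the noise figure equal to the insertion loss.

12.14 dB

Convert to linear (a loss of L dB is a gain of −L dB): F_i = 10^(NF_i/10), G_i = 10^(G_i,dB/10)
  Stage 1: F_1 = 10^(1.58/10) = 1.439, G_1 = 10^(−1.58/10) = 0.6950
  Stage 2: F_2 = 10^(7.84/10) = 6.081, G_2 = 10^(−6.28/10) = 0.2355
  Stage 3: F_3 = 10^(3.52/10) = 2.249, G_3 = 10^(24.1/10) = 257.0
Friis cascade:
  F = 1.439 + (6.081 − 1)/0.6950 + (2.249 − 1)/0.1637 = 16.38
NF = 10 log₁₀(16.38) = 12.14 dB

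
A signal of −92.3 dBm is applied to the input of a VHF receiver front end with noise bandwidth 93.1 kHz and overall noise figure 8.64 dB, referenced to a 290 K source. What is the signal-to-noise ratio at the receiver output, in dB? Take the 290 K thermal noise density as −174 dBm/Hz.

23.4 dB

Noise floor: N = −174 + 10 log₁₀(B) + NF
10 log₁₀(9.31×10⁴) = 49.69 dB
N = −174 + 49.69 + 8.64 = −115.67 dBm
SNR = P_sig − N = −92.3 − (−115.67) = 23.37 dB → 23.4 dB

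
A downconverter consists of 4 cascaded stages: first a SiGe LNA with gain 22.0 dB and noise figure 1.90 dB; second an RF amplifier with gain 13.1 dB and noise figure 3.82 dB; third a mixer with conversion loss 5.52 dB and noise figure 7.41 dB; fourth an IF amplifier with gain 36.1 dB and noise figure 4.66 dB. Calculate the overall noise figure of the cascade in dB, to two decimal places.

1.93 dB

Convert to linear (a loss of L dB is a gain of −L dB): F_i = 10^(NF_i/10), G_i = 10^(G_i,dB/10)
  Stage 1: F_1 = 10^(1.90/10) = 1.549, G_1 = 10^(22.0/10) = 158.5
  Stage 2: F_2 = 10^(3.82/10) = 2.410, G_2 = 10^(13.1/10) = 20.42
  Stage 3: F_3 = 10^(7.41/10) = 5.508, G_3 = 10^(−5.52/10) = 0.2805
  Stage 4: F_4 = 10^(4.66/10) = 2.924, G_4 = 10^(36.1/10) = 4074
Friis cascade:
  F = 1.549 + (2.410 − 1)/158.5 + (5.508 − 1)/3236 + (2.924 − 1)/907.8 = 1.561
NF = 10 log₁₀(1.561) = 1.93 dB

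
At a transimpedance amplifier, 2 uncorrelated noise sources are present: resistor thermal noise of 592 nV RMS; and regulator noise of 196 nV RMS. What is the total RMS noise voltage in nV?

Uncorrelated sources add in power (mean-square): V_tot = √(ΣV_i²)
V_tot = √[(5.92×10⁻⁷)² + (1.96×10⁻⁷)²] = 6.24×10⁻⁷ V = 624 nV

624 nV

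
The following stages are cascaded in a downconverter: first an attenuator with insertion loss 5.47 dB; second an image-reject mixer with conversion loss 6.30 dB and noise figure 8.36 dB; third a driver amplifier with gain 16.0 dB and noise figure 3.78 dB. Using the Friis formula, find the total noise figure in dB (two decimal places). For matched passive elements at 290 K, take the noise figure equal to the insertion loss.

Convert to linear (a loss of L dB is a gain of −L dB): F_i = 10^(NF_i/10), G_i = 10^(G_i,dB/10)
  Stage 1: F_1 = 10^(5.47/10) = 3.524, G_1 = 10^(−5.47/10) = 0.2838
  Stage 2: F_2 = 10^(8.36/10) = 6.855, G_2 = 10^(−6.30/10) = 0.2344
  Stage 3: F_3 = 10^(3.78/10) = 2.388, G_3 = 10^(16.0/10) = 39.81
Friis cascade:
  F = 3.524 + (6.855 − 1)/0.2838 + (2.388 − 1)/0.06653 = 45.02
NF = 10 log₁₀(45.02) = 16.53 dB

16.53 dB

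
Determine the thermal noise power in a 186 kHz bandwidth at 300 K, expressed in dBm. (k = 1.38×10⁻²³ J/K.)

P_n = kTB = 1.38×10⁻²³ × 300 × 1.86×10⁵ = 7.70×10⁻¹⁶ W
In dBm: 10 log₁₀(7.70×10⁻¹⁶ / 10⁻³) = −121.1 dBm

−121.1 dBm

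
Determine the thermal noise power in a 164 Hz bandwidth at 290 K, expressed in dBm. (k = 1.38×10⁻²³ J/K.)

−151.8 dBm

P_n = kTB = 1.38×10⁻²³ × 290 × 1.64×10² = 6.56×10⁻¹⁹ W
In dBm: 10 log₁₀(6.56×10⁻¹⁹ / 10⁻³) = −151.8 dBm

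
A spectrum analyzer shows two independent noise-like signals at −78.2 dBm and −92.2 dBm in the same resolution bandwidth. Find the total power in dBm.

−78.0 dBm

Convert to linear, add, convert back:
P₁ = 1.51×10⁻¹¹ W, P₂ = 6.03×10⁻¹³ W
P_tot = 1.57×10⁻¹¹ W → 10 log₁₀(P_tot / 10⁻³) = −78.0 dBm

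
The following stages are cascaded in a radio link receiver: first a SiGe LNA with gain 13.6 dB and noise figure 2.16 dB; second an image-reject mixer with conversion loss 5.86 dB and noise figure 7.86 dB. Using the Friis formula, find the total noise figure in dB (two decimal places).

Convert to linear (a loss of L dB is a gain of −L dB): F_i = 10^(NF_i/10), G_i = 10^(G_i,dB/10)
  Stage 1: F_1 = 10^(2.16/10) = 1.644, G_1 = 10^(13.6/10) = 22.91
  Stage 2: F_2 = 10^(7.86/10) = 6.109, G_2 = 10^(−5.86/10) = 0.2594
Friis cascade:
  F = 1.644 + (6.109 − 1)/22.91 = 1.867
NF = 10 log₁₀(1.867) = 2.71 dB

2.71 dB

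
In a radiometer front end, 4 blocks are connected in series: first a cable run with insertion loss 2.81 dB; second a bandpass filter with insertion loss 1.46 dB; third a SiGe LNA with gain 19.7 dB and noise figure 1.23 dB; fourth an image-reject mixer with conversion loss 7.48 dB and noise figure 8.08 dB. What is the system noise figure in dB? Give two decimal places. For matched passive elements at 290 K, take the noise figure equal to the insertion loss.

5.69 dB

Convert to linear (a loss of L dB is a gain of −L dB): F_i = 10^(NF_i/10), G_i = 10^(G_i,dB/10)
  Stage 1: F_1 = 10^(2.81/10) = 1.910, G_1 = 10^(−2.81/10) = 0.5236
  Stage 2: F_2 = 10^(1.46/10) = 1.400, G_2 = 10^(−1.46/10) = 0.7145
  Stage 3: F_3 = 10^(1.23/10) = 1.327, G_3 = 10^(19.7/10) = 93.33
  Stage 4: F_4 = 10^(8.08/10) = 6.427, G_4 = 10^(−7.48/10) = 0.1786
Friis cascade:
  F = 1.910 + (1.400 − 1)/0.5236 + (1.327 − 1)/0.3741 + (6.427 − 1)/34.91 = 3.704
NF = 10 log₁₀(3.704) = 5.69 dB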